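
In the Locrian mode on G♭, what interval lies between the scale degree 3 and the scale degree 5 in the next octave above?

minor 10th

The scale runs G♭ A𝄫 B𝄫 C♭ D𝄫 E𝄫 F♭.
So we need the interval from B𝄫 up to D𝄫.
10 letter names make it a tenth; at 15 semitones (a half step narrower than major) the quality is minor.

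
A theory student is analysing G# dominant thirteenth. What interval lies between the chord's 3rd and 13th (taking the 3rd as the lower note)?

perfect eleventh

Spelling the chord: G#-B#-D#-F#-A#-E#.
So we need the interval from B# up to E#.
Counting 11 letters and 17 half steps from B# gives a perfect eleventh.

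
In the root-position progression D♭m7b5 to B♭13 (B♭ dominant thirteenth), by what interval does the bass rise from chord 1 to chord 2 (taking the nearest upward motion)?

The roots are D♭ and B♭.
D♭ up to B♭ spans 6 letter names and 9 semitones — a major sixth.

M6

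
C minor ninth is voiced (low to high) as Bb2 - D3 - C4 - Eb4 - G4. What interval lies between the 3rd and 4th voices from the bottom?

minor third

Those voices are C4 and Eb4.
From C to Eb: 3 semitones over a third = minor.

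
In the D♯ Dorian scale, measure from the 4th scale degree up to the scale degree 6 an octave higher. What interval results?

major tenth

Spelling the D♯ Dorian scale: D♯ E♯ F♯ G♯ A♯ B♯ C♯.
The 4th scale degree is G♯ and the scale degree 6 (up an octave) is B♯.
Counting 10 letters and 16 half steps from G♯ gives a major tenth.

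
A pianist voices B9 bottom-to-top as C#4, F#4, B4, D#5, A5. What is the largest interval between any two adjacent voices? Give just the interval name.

diminished 5th

Adjacent intervals: C#4→F#4 = perfect fourth; F#4→B4 = perfect fourth; B4→D#5 = major third; D#5→A5 = diminished fifth.
The largest is D#5 to A5, a diminished fifth (6 semitones).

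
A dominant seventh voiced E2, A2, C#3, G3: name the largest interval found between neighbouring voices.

diminished fifth

Adjacent intervals: E2→A2 = perfect fourth; A2→C#3 = major third; C#3→G3 = diminished fifth.
The largest is C#3 to G3, a diminished fifth (6 semitones).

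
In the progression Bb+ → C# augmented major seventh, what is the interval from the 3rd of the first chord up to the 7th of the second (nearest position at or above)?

Bb+ has D as its 3rd, and C# augmented major seventh has B# as its 7th.
D up to B# is 10 semitones, a half step wider than a major sixth, so the interval is augmented.

augmented sixth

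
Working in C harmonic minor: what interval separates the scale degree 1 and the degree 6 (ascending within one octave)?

Spelling C harmonic minor: C D Eb F G Ab B.
So we need the interval from C up to Ab.
C up to Ab is 8 semitones, a half step narrower than a major sixth, so the interval is minor.

minor 6th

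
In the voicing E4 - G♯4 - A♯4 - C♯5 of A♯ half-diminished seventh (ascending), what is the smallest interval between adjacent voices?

Adjacent intervals: E4→G♯4 = major third; G♯4→A♯4 = major second; A♯4→C♯5 = minor third.
The smallest is G♯4 to A♯4, a major second (2 semitones).

major second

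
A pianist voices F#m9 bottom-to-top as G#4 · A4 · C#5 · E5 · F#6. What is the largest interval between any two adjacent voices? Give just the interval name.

Adjacent intervals: G#4→A4 = minor second; A4→C#5 = major third; C#5→E5 = minor third; E5→F#6 = major ninth.
The largest is E5 to F#6, a major ninth (14 semitones).

major ninth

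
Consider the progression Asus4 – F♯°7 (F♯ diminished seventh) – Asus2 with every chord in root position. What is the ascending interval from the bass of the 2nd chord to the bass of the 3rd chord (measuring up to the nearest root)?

The roots are F♯ and A.
From F♯ to A: 3 semitones over a third = minor.

minor 3rd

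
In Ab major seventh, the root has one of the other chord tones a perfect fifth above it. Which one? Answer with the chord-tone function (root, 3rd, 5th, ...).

Abmaj7 (Ab major seventh) is spelled Ab C Eb G.
The root is Ab. A perfect fifth above Ab is Eb.
Eb is the chord's 5th.

5th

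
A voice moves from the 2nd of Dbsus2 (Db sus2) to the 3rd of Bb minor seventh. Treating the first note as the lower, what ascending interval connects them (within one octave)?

Dbsus2 (Db sus2) has Eb as its 2nd, and Bb minor seventh has Db as its 3rd.
Eb up to Db is 10 semitones, a half step narrower than a major seventh, so the interval is minor.

minor seventh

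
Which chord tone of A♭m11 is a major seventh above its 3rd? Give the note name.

Bb

Spelling the chord: A♭–C♭–E♭–G♭–B♭–D♭.
The 3rd is C♭. A major seventh above C♭ is B♭.
B♭ is the chord's 9th.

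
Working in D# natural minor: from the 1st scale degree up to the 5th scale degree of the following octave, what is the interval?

P12

Spelling D# natural minor: D# E# F# G# A# B C#.
So we need the interval from D# up to A#.
D# up to A# spans 12 letter names and 19 semitones — a perfect twelfth.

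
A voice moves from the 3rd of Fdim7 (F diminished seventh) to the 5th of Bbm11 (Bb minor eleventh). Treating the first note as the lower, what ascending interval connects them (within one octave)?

Fdim7 (F diminished seventh) has Ab as its 3rd, and Bbm11 (Bb minor eleventh) has F as its 5th.
From Ab to F is 9 semitones, exactly the major sixth.

major sixth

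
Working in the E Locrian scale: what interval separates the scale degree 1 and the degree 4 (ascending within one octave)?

Spelling the E Locrian scale: E F G A Bb C D.
The scale degree 1 is E and the degree 4 is A.
E up to A spans 4 letter names and 5 semitones — a perfect fourth.

perfect fourth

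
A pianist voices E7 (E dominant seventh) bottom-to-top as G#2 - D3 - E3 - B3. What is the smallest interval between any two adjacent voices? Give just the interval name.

Adjacent intervals: G#2→D3 = diminished fifth; D3→E3 = major second; E3→B3 = perfect fifth.
The smallest is D3 to E3, a major second (2 semitones).

M2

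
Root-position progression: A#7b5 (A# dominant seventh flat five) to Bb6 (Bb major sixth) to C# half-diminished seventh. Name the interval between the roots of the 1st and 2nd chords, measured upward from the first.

diminished 2nd

The roots are A# and Bb.
2 letter names make it a second; at 0 semitones (a whole step narrower than major) the quality is diminished.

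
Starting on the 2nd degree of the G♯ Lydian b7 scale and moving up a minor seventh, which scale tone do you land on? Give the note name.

G#

The scale is G♯ A♯ B♯ C𝄪 D♯ E♯ F♯.
The 2nd degree is A♯; a minor seventh above that is G♯ — scale degree 1.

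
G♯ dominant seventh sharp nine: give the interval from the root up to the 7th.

Spelling the chord: G♯, B♯, D♯, F♯, A𝄪.
So we need the interval from G♯ up to F♯.
7 letter names make it a seventh; at 10 semitones (a half step narrower than major) the quality is minor.

minor seventh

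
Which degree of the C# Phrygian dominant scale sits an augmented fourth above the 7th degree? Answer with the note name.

The scale is C# D E# F# G# A B.
The 7th degree is B; an augmented fourth above that is E# — scale degree 3.

E#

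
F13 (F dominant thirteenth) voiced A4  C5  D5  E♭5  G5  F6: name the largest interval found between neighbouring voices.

m7

Adjacent intervals: A4→C5 = minor third; C5→D5 = major second; D5→E♭5 = minor second; E♭5→G5 = major third; G5→F6 = minor seventh.
The largest is G5 to F6, a minor seventh (10 semitones).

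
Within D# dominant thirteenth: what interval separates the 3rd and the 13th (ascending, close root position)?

D#13 (D# dominant thirteenth) is spelled D#-F##-A#-C#-E#-B#.
That puts F## below B#.
F## up to B# spans 11 letter names and 17 semitones — a perfect eleventh.

P11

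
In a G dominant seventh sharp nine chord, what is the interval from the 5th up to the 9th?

augmented fifth

G7#9 is spelled G-B-D-F-A♯.
5th = D; 9th = A♯.
D up to A♯ is 8 semitones, a half step wider than a perfect fifth, so the interval is augmented.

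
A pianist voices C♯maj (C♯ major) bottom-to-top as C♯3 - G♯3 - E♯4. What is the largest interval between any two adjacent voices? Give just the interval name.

M6

Adjacent intervals: C♯3→G♯3 = perfect fifth; G♯3→E♯4 = major sixth.
The largest is G♯3 to E♯4, a major sixth (9 semitones).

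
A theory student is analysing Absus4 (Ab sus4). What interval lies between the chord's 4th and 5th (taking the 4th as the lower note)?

major second

The chord tones of Absus4 (Ab sus4) are Ab–Db–Eb.
So we need the interval from Db up to Eb.
From Db to Eb is 2 semitones, exactly the major second.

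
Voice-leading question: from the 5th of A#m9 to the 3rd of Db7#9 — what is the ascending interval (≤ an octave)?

diminished 2nd

A#m9 has E# as its 5th, and Db7#9 has F as its 3rd.
From E# to F: 0 semitones over a second = diminished.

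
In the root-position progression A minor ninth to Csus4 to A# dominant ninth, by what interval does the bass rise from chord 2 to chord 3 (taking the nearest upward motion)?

The roots are C and A#.
From C to A#: 10 semitones over a sixth = augmented.

A6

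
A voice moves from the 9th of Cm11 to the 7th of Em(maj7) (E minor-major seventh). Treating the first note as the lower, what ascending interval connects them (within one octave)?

Cm11 has D as its 9th, and Em(maj7) (E minor-major seventh) has D♯ as its 7th.
D up to D♯ is 1 semitone, a half step wider than a perfect unison, so the interval is augmented.

augmented unison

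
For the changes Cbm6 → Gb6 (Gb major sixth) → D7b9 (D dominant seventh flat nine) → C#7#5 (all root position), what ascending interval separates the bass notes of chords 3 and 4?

The roots are D and C#.
From D to C# is 11 semitones, exactly the major seventh.

major seventh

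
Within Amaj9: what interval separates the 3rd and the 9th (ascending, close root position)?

minor 7th

Amaj9 (A major ninth): A-C♯-E-G♯-B.
3rd = C♯; 9th = B.
7 letter names make it a seventh; at 10 semitones (a half step narrower than major) the quality is minor.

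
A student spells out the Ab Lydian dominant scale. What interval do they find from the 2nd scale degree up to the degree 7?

Ab lydian dominant: Ab Bb C D Eb F Gb.
That puts Bb below Gb.
Bb up to Gb is 8 semitones, a half step narrower than a major sixth, so the interval is minor.

minor 6th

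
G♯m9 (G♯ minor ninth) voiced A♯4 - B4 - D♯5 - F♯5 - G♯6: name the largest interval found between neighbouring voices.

M9

Adjacent intervals: A♯4→B4 = minor second; B4→D♯5 = major third; D♯5→F♯5 = minor third; F♯5→G♯6 = major ninth.
The largest is F♯5 to G♯6, a major ninth (14 semitones).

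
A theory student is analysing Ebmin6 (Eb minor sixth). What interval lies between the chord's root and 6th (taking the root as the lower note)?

Ebm6 is spelled Eb–Gb–Bb–C.
That puts Eb below C.
From Eb to C is 9 semitones, exactly the major sixth.

M6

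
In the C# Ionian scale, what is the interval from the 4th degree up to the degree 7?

Spelling the C# Ionian scale: C# D# E# F# G# A# B#.
So we need the interval from F# up to B#.
From F# to B#: 6 semitones over a fourth = augmented.

augmented fourth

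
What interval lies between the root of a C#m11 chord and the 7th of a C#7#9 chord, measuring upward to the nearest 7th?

The root of C#m11 is C#; the 7th of C#7#9 is B.
From C# to B: 10 semitones over a seventh = minor.

minor seventh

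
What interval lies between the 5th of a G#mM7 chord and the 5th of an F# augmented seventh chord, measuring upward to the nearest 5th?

The 5th of G#mM7 is D#; the 5th of F# augmented seventh is C##.
From D# to C## is 11 semitones, exactly the major seventh.

major 7th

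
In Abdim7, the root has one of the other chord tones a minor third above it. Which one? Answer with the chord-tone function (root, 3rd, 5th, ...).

Spelling the chord: Ab, Cb, Ebb, Gbb.
The root is Ab. A minor third above Ab is Cb.
Cb is the chord's 3rd.

3rd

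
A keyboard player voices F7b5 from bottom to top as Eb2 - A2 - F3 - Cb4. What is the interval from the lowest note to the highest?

The outer voices are Eb2 and Cb4.
Eb up to Cb is 20 semitones, a half step narrower than a major thirteenth, so the interval is minor.

minor thirteenth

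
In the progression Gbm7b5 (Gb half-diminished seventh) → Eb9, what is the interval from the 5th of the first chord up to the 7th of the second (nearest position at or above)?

The 5th of Gbm7b5 (Gb half-diminished seventh) is Dbb; the 7th of Eb9 is Db.
1 letter names make it a unison; at 1 semitone (a half step wider than perfect) the quality is augmented.

augmented 1st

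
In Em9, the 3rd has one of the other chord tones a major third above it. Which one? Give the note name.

B

Spelling the chord: E, G, B, D, F#.
The 3rd is G. A major third above G is B.
B is the chord's 5th.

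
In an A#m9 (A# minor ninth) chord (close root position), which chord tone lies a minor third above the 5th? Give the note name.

G#

The chord tones of A#min9 (A# minor ninth) are A#–C#–E#–G#–B#.
The 5th is E#. A minor third above E# is G#.
G# is the chord's 7th.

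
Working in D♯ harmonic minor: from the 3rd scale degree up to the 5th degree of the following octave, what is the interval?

The scale runs D♯ E♯ F♯ G♯ A♯ B C𝄪.
That puts F♯ below A♯.
F♯ up to A♯ spans 10 letter names and 16 semitones — a major tenth.

major 10th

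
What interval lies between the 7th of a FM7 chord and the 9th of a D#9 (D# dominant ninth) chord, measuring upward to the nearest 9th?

augmented unison

FM7 has E as its 7th, and D#9 (D# dominant ninth) has E# as its 9th.
From E to E#: 1 semitone over a unison = augmented.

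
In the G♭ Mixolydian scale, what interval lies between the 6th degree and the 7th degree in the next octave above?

The scale runs G♭ A♭ B♭ C♭ D♭ E♭ F♭.
So we need the interval from E♭ up to F♭.
9 letter names make it a ninth; at 13 semitones (a half step narrower than major) the quality is minor.

minor 9th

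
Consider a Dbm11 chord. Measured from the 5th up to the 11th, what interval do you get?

minor seventh

The chord tones of Dbm11 are Db–Fb–Ab–Cb–Eb–Gb.
That puts Ab below Gb.
7 letter names make it a seventh; at 10 semitones (a half step narrower than major) the quality is minor.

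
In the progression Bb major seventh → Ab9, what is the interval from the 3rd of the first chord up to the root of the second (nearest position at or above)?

Bb major seventh has D as its 3rd, and Ab9 has Ab as its root.
5 letter names make it a fifth; at 6 semitones (a half step narrower than perfect) the quality is diminished.

diminished fifth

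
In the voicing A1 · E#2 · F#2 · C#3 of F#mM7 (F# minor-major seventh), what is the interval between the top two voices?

perfect fifth

Those voices are F#2 and C#3.
From F# to C# is 7 semitones, exactly the perfect fifth.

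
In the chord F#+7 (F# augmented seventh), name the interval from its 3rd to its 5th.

M3

Spelling the chord: F# A# C## E.
That puts A# below C##.
From A# to C## is 4 semitones, exactly the major third.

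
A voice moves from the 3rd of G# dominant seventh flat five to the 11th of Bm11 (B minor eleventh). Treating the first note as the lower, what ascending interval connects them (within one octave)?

diminished fourth

The 3rd of G# dominant seventh flat five is B#; the 11th of Bm11 (B minor eleventh) is E.
From B# to E: 4 semitones over a fourth = diminished.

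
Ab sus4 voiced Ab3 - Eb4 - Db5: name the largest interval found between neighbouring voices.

minor seventh

Adjacent intervals: Ab3→Eb4 = perfect fifth; Eb4→Db5 = minor seventh.
The largest is Eb4 to Db5, a minor seventh (10 semitones).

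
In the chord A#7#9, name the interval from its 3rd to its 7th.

diminished fifth

The chord tones of A#7#9 are A# C## E# G# B##.
3rd = C##; 7th = G#.
From C## to G#: 6 semitones over a fifth = diminished.
This 3–7 tritone is the characteristic tension at the heart of the dominant sound.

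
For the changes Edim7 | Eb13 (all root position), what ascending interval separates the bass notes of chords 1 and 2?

diminished 8th

The roots are E and Eb.
8 letter names make it an octave; at 11 semitones (a half step narrower than perfect) the quality is diminished.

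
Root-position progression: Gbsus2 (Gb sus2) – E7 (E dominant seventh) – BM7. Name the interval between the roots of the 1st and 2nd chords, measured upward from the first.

The roots are Gb and E.
Gb up to E is 10 semitones, a half step wider than a major sixth, so the interval is augmented.

augmented sixth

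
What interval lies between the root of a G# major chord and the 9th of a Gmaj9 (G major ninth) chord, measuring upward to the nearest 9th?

minor second

G# major has G# as its root, and Gmaj9 (G major ninth) has A as its 9th.
G# up to A is 1 semitone, a half step narrower than a major second, so the interval is minor.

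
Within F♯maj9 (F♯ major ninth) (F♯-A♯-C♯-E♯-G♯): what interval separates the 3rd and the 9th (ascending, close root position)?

3rd = A♯; 9th = G♯.
From A♯ to G♯: 10 semitones over a seventh = minor.

minor seventh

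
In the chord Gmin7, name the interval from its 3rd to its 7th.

perfect fifth

Gmin7 is spelled G-Bb-D-F.
So we need the interval from Bb up to F.
Bb up to F spans 5 letter names and 7 semitones — a perfect fifth.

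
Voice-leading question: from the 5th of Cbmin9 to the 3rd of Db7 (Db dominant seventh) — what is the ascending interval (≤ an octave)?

major seventh

The 5th of Cbmin9 is Gb; the 3rd of Db7 (Db dominant seventh) is F.
Counting 7 letters and 11 half steps from Gb gives a major seventh.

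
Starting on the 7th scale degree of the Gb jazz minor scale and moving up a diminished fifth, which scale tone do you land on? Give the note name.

Cb

The scale is Gb Ab Bbb Cb Db Eb F.
The 7th scale degree is F; a diminished fifth above that is Cb — scale degree 4.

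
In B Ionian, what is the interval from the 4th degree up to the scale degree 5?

The scale runs B C♯ D♯ E F♯ G♯ A♯.
That puts E below F♯.
E up to F♯ spans 2 letter names and 2 semitones — a major second.

major second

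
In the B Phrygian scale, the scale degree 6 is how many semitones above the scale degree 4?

The scale is B C D E F# G A.
E up to G is a minor third — 3 semitones.

3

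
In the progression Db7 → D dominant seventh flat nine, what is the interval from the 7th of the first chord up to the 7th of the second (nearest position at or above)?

The 7th of Db7 is Cb; the 7th of D dominant seventh flat nine is C.
1 letter names make it a unison; at 1 semitone (a half step wider than perfect) the quality is augmented.

augmented unison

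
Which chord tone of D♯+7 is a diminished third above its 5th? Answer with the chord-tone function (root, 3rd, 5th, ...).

7th

The chord tones of D♯ augmented seventh are D♯-F𝄪-A𝄪-C♯.
The 5th is A𝄪. A diminished third above A𝄪 is C♯.
C♯ is the chord's 7th.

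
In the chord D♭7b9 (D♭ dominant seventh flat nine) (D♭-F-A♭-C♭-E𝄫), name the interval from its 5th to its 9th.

diminished 5th

So we need the interval from A♭ up to E𝄫.
5 letter names make it a fifth; at 6 semitones (a half step narrower than perfect) the quality is diminished.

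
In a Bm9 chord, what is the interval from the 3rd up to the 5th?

major 3rd

Bm9: B D F# A C#.
So we need the interval from D up to F#.
Counting 3 letters and 4 half steps from D gives a major third.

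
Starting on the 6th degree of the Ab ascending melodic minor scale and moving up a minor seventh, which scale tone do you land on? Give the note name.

The scale is Ab Bb Cb Db Eb F G.
The 6th degree is F; a minor seventh above that is Eb — scale degree 5.

Eb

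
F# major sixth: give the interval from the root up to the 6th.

major sixth

F#6 (F# major sixth): F#–A#–C#–D#.
So we need the interval from F# up to D#.
From F# to D# is 9 semitones, exactly the major sixth.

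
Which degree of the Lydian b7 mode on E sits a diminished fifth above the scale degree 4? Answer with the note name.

The scale is E F♯ G♯ A♯ B C♯ D.
The scale degree 4 is A♯; a diminished fifth above that is E — scale degree 1.

E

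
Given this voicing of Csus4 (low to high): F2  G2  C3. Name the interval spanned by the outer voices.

perfect fifth

The outer voices are F2 and C3.
F up to C spans 5 letter names and 7 semitones — a perfect fifth.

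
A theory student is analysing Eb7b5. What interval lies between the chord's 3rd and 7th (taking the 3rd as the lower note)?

The chord tones of Eb7b5 are Eb G Bbb Db.
3rd = G; 7th = Db.
5 letter names make it a fifth; at 6 semitones (a half step narrower than perfect) the quality is diminished.
This 3–7 tritone is the characteristic tension at the heart of the dominant sound.

diminished fifth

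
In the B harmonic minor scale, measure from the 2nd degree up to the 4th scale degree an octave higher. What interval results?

minor tenth

Spelling the B harmonic minor scale: B C# D E F# G A#.
The 2nd degree is C# and the 4th degree (up an octave) is E.
C# up to E is 15 semitones, a half step narrower than a major tenth, so the interval is minor.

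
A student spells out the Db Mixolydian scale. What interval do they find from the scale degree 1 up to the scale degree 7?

Spelling the Db Mixolydian scale: Db Eb F Gb Ab Bb Cb.
So we need the interval from Db up to Cb.
7 letter names make it a seventh; at 10 semitones (a half step narrower than major) the quality is minor.

minor seventh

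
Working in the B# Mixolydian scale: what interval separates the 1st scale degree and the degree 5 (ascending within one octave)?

Spelling the B# Mixolydian scale: B# C## D## E# F## G## A#.
That puts B# below F##.
Counting 5 letters and 7 half steps from B# gives a perfect fifth.

perfect fifth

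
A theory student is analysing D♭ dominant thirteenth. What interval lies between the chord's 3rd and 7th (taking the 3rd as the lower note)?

Spelling the chord: D♭–F–A♭–C♭–E♭–B♭.
The 3rd is F and the 7th is C♭.
From F to C♭: 6 semitones over a fifth = diminished.
This 3–7 tritone is the characteristic tension at the heart of the dominant sound.

diminished fifth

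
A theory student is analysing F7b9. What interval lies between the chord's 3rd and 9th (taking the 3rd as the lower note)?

F7b9 (F dominant seventh flat nine): F-A-C-Eb-Gb.
So we need the interval from A up to Gb.
7 letter names make it a seventh; at 9 semitones (a whole step narrower than major) the quality is diminished.

d7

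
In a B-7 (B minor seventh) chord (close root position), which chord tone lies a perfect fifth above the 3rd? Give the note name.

B-7: B-D-F#-A.
The 3rd is D. A perfect fifth above D is A.
A is the chord's 7th.

A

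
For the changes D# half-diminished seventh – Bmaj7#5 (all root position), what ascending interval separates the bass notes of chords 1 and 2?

The roots are D# and B.
From D# to B: 8 semitones over a sixth = minor.

m6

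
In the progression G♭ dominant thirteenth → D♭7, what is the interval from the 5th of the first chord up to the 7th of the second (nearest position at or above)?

minor seventh

The 5th of G♭ dominant thirteenth is D♭; the 7th of D♭7 is C♭.
7 letter names make it a seventh; at 10 semitones (a half step narrower than major) the quality is minor.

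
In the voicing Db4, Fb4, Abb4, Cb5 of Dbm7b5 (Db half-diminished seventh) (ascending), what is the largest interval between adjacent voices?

Adjacent intervals: Db4→Fb4 = minor third; Fb4→Abb4 = minor third; Abb4→Cb5 = major third.
The largest is Abb4 to Cb5, a major third (4 semitones).

major third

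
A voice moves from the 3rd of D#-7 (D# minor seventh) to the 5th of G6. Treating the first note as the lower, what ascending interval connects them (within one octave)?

m6

The 3rd of D#-7 (D# minor seventh) is F#; the 5th of G6 is D.
F# up to D is 8 semitones, a half step narrower than a major sixth, so the interval is minor.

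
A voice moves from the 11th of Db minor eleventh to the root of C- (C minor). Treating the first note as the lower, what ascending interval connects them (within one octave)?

Db minor eleventh has Gb as its 11th, and C- (C minor) has C as its root.
From Gb to C: 6 semitones over a fourth = augmented.

augmented fourth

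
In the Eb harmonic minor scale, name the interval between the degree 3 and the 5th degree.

Eb harmonic minor: Eb F Gb Ab Bb Cb D.
The degree 3 is Gb and the 5th degree is Bb.
Gb up to Bb spans 3 letter names and 4 semitones — a major third.

major 3rd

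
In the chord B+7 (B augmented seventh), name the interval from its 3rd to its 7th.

diminished fifth

Spelling the chord: B D# F## A.
The 3rd is D# and the 7th is A.
From D# to A: 6 semitones over a fifth = diminished.
This 3–7 tritone is the characteristic tension at the heart of the dominant sound.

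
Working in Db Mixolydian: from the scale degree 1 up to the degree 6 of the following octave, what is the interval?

Db mixolydian: Db Eb F Gb Ab Bb Cb.
Scale degree 1 = Db; degree 6 (up an octave) = Bb.
From Db to Bb is 21 semitones, exactly the major thirteenth.

major thirteenth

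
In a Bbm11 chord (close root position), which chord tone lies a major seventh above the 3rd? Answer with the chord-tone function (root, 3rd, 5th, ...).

9th

The chord tones of Bbm11 are Bb, Db, F, Ab, C, Eb.
The 3rd is Db. A major seventh above Db is C.
C is the chord's 9th.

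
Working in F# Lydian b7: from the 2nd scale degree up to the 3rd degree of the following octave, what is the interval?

major ninth

F# lydian dominant: F# G# A# B# C# D# E.
So we need the interval from G# up to A#.
G# up to A# spans 9 letter names and 14 semitones — a major ninth.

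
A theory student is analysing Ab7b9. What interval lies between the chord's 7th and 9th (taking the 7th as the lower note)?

minor third

Spelling the chord: Ab-C-Eb-Gb-Bbb.
That puts Gb below Bbb.
3 letter names make it a third; at 3 semitones (a half step narrower than major) the quality is minor.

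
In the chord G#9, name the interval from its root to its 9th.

M9

G# dominant ninth is spelled G#, B#, D#, F#, A#.
Root = G#; 9th = A#.
G# up to A# spans 9 letter names and 14 semitones — a major ninth.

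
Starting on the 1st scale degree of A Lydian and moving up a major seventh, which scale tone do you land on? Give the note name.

G#

The scale is A B C# D# E F# G#.
The 1st scale degree is A; a major seventh above that is G# — scale degree 7.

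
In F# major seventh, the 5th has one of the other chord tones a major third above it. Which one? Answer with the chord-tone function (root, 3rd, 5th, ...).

7th

Spelling the chord: F#-A#-C#-E#.
The 5th is C#. A major third above C# is E#.
E# is the chord's 7th.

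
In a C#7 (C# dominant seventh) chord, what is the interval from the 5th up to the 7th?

C#7: C#-E#-G#-B.
The 5th is G# and the 7th is B.
3 letter names make it a third; at 3 semitones (a half step narrower than major) the quality is minor.

minor third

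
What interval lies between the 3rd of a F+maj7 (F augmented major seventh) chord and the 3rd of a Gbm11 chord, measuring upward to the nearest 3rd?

d2

F+maj7 (F augmented major seventh) has A as its 3rd, and Gbm11 has Bbb as its 3rd.
2 letter names make it a second; at 0 semitones (a whole step narrower than major) the quality is diminished.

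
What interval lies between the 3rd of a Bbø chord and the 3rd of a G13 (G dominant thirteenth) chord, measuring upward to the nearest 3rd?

Bbø has Db as its 3rd, and G13 (G dominant thirteenth) has B as its 3rd.
From Db to B: 10 semitones over a sixth = augmented.

augmented 6th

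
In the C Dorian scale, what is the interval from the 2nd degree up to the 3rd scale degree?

minor second

Spelling the C Dorian scale: C D Eb F G A Bb.
So we need the interval from D up to Eb.
D up to Eb is 1 semitone, a half step narrower than a major second, so the interval is minor.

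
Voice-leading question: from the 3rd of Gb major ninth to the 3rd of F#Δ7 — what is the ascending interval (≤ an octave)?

Gb major ninth has Bb as its 3rd, and F#Δ7 has A# as its 3rd.
Bb up to A# is 12 semitones, a half step wider than a major seventh, so the interval is augmented.

augmented seventh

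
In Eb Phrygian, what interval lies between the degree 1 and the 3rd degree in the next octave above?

minor 10th

The scale runs Eb Fb Gb Ab Bb Cb Db.
Degree 1 = Eb; 3rd degree (up an octave) = Gb.
Eb up to Gb is 15 semitones, a half step narrower than a major tenth, so the interval is minor.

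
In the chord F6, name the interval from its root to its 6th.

Spelling the chord: F, A, C, D.
So we need the interval from F up to D.
From F to D is 9 semitones, exactly the major sixth.

major sixth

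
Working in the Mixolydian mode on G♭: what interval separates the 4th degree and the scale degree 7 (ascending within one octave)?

P4

G♭ mixolydian: G♭ A♭ B♭ C♭ D♭ E♭ F♭.
That puts C♭ below F♭.
Counting 4 letters and 5 half steps from C♭ gives a perfect fourth.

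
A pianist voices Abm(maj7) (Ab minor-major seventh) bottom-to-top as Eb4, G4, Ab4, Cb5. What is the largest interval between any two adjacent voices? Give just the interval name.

Adjacent intervals: Eb4→G4 = major third; G4→Ab4 = minor second; Ab4→Cb5 = minor third.
The largest is Eb4 to G4, a major third (4 semitones).

M3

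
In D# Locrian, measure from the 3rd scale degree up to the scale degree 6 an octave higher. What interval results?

perfect 11th

Spelling D# Locrian: D# E F# G# A B C#.
So we need the interval from F# up to B.
From F# to B is 17 semitones, exactly the perfect eleventh.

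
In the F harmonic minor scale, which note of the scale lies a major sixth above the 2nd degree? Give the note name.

The scale is F G A♭ B♭ C D♭ E.
The 2nd degree is G; a major sixth above that is E — scale degree 7.

E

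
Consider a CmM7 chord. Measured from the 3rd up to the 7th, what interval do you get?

CmM7 (C minor-major seventh) is spelled C Eb G B.
3rd = Eb; 7th = B.
5 letter names make it a fifth; at 8 semitones (a half step wider than perfect) the quality is augmented.

augmented 5th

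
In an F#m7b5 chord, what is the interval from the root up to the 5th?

The chord tones of F#ø are F#, A, C, E.
The root is F# and the 5th is C.
5 letter names make it a fifth; at 6 semitones (a half step narrower than perfect) the quality is diminished.

diminished fifth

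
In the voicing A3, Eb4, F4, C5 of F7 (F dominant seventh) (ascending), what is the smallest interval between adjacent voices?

Adjacent intervals: A3→Eb4 = diminished fifth; Eb4→F4 = major second; F4→C5 = perfect fifth.
The smallest is Eb4 to F4, a major second (2 semitones).

major second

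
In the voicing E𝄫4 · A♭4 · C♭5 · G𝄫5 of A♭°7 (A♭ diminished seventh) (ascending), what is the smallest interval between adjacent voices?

Adjacent intervals: E𝄫4→A♭4 = augmented fourth; A♭4→C♭5 = minor third; C♭5→G𝄫5 = diminished fifth.
The smallest is A♭4 to C♭5, a minor third (3 semitones).

minor 3rd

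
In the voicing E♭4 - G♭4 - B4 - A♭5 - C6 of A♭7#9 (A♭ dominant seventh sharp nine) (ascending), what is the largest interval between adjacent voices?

Adjacent intervals: E♭4→G♭4 = minor third; G♭4→B4 = augmented third; B4→A♭5 = diminished seventh; A♭5→C6 = major third.
The largest is B4 to A♭5, a diminished seventh (9 semitones).

diminished seventh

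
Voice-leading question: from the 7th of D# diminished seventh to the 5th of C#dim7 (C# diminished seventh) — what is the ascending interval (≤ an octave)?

D# diminished seventh has C as its 7th, and C#dim7 (C# diminished seventh) has G as its 5th.
Counting 5 letters and 7 half steps from C gives a perfect fifth.

perfect fifth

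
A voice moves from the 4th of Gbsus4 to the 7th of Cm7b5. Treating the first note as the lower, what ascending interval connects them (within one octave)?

The 4th of Gbsus4 is Cb; the 7th of Cm7b5 is Bb.
Cb up to Bb spans 7 letter names and 11 semitones — a major seventh.

major 7th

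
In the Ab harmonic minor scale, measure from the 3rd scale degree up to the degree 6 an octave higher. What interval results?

perfect 11th

Ab harmonic minor: Ab Bb Cb Db Eb Fb G.
3rd scale degree = Cb; scale degree 6 (up an octave) = Fb.
From Cb to Fb is 17 semitones, exactly the perfect eleventh.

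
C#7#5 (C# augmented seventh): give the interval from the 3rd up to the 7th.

d5

Spelling the chord: C#-E#-G##-B.
The 3rd is E# and the 7th is B.
From E# to B: 6 semitones over a fifth = diminished.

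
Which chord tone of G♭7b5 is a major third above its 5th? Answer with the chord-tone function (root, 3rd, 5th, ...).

7th

Spelling the chord: G♭, B♭, D𝄫, F♭.
The 5th is D𝄫. A major third above D𝄫 is F♭.
F♭ is the chord's 7th.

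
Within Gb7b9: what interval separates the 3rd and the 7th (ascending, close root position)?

diminished fifth

Spelling the chord: Gb Bb Db Fb Abb.
3rd = Bb; 7th = Fb.
Bb up to Fb is 6 semitones, a half step narrower than a perfect fifth, so the interval is diminished.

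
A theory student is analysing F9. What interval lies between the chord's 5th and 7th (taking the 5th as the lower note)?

minor third

The chord tones of F9 (F dominant ninth) are F–A–C–Eb–G.
That puts C below Eb.
3 letter names make it a third; at 3 semitones (a half step narrower than major) the quality is minor.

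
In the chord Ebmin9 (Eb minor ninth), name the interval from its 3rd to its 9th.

major seventh

Spelling the chord: Eb-Gb-Bb-Db-F.
So we need the interval from Gb up to F.
From Gb to F is 11 semitones, exactly the major seventh.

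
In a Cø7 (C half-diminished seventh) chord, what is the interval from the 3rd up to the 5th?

minor third

The chord tones of Cm7b5 are C, E♭, G♭, B♭.
So we need the interval from E♭ up to G♭.
E♭ up to G♭ is 3 semitones, a half step narrower than a major third, so the interval is minor.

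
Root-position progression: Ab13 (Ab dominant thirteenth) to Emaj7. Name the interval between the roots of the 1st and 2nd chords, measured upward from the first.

A5

The roots are Ab and E.
From Ab to E: 8 semitones over a fifth = augmented.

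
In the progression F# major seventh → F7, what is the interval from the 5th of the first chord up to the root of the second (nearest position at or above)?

diminished 4th

F# major seventh has C# as its 5th, and F7 has F as its root.
C# up to F is 4 semitones, a half step narrower than a perfect fourth, so the interval is diminished.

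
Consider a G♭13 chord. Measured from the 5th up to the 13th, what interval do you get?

G♭13 (G♭ dominant thirteenth) is spelled G♭, B♭, D♭, F♭, A♭, E♭.
The 5th is D♭ and the 13th is E♭.
From D♭ to E♭ is 14 semitones, exactly the major ninth.

M9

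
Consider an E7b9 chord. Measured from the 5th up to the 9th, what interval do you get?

E dominant seventh flat nine is spelled E-G#-B-D-F.
5th = B; 9th = F.
B up to F is 6 semitones, a half step narrower than a perfect fifth, so the interval is diminished.

diminished fifth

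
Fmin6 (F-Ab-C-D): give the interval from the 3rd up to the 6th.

So we need the interval from Ab up to D.
4 letter names make it a fourth; at 6 semitones (a half step wider than perfect) the quality is augmented.

A4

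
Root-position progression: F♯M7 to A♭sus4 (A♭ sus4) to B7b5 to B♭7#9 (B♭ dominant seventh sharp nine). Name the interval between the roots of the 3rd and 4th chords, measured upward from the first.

The roots are B and B♭.
8 letter names make it an octave; at 11 semitones (a half step narrower than perfect) the quality is diminished.

d8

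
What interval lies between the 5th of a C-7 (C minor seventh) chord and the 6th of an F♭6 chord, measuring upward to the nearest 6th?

C-7 (C minor seventh) has G as its 5th, and F♭6 has D♭ as its 6th.
From G to D♭: 6 semitones over a fifth = diminished.

diminished 5th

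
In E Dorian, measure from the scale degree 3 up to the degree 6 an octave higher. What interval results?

The scale runs E F♯ G A B C♯ D.
So we need the interval from G up to C♯.
From G to C♯: 18 semitones over an eleventh = augmented.

augmented eleventh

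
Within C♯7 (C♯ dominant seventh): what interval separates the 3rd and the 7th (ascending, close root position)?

diminished fifth

Spelling the chord: C♯–E♯–G♯–B.
So we need the interval from E♯ up to B.
5 letter names make it a fifth; at 6 semitones (a half step narrower than perfect) the quality is diminished.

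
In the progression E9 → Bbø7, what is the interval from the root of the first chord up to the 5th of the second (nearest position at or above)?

diminished second

The root of E9 is E; the 5th of Bbø7 is Fb.
E up to Fb is 0 semitones, a whole step narrower than a major second, so the interval is diminished.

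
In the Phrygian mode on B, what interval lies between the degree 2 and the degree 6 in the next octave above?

P12

B phrygian: B C D E F♯ G A.
That puts C below G.
From C to G is 19 semitones, exactly the perfect twelfth.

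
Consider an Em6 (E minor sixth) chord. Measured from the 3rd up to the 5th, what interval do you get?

Spelling the chord: E–G–B–C#.
The 3rd is G and the 5th is B.
G up to B spans 3 letter names and 4 semitones — a major third.

major third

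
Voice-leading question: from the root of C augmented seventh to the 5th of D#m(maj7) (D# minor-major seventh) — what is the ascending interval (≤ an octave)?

The root of C augmented seventh is C; the 5th of D#m(maj7) (D# minor-major seventh) is A#.
From C to A#: 10 semitones over a sixth = augmented.

augmented sixth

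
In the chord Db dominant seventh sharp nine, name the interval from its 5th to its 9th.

Spelling the chord: Db-F-Ab-Cb-E.
5th = Ab; 9th = E.
From Ab to E: 8 semitones over a fifth = augmented.

augmented 5th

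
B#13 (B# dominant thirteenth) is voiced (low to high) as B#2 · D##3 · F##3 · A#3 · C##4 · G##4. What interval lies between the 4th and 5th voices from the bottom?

M3

Those voices are A#3 and C##4.
From A# to C## is 4 semitones, exactly the major third.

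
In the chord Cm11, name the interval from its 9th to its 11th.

C minor eleventh: C, Eb, G, Bb, D, F.
The 9th is D and the 11th is F.
D up to F is 3 semitones, a half step narrower than a major third, so the interval is minor.

minor third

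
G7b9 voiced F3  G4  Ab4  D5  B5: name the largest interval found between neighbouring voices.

major ninth

Adjacent intervals: F3→G4 = major ninth; G4→Ab4 = minor second; Ab4→D5 = augmented fourth; D5→B5 = major sixth.
The largest is F3 to G4, a major ninth (14 semitones).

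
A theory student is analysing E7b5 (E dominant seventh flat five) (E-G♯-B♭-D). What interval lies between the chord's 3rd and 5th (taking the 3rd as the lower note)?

diminished third

So we need the interval from G♯ up to B♭.
3 letter names make it a third; at 2 semitones (a whole step narrower than major) the quality is diminished.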